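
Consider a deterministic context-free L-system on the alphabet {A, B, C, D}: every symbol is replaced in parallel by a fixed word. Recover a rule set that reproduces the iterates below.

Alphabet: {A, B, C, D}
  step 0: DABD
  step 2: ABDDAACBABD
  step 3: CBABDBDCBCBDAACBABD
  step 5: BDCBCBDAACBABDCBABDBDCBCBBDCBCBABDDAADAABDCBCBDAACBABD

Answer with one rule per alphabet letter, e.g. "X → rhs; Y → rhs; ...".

A->CB, B->A, C->DA, D->BD

  step 2 ⇒ step 3: ABDDAACBABD ⇒ CB·A·BD·BD·CB·CB·DA·A·CB·A·BD
    A ↦ CB
    B ↦ A
    C ↦ DA
    D ↦ BD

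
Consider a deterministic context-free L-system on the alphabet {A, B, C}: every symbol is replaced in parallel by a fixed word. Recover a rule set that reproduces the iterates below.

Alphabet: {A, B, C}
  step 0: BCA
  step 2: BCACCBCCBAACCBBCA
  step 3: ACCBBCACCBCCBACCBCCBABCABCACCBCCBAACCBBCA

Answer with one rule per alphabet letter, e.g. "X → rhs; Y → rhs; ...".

A->BCA, B->A, C->CCB

  step 2 ⇒ step 3: BCACCBCCBAACCBBCA ⇒ A·CCB·BCA·CCB·CCB·A·CCB·CCB·A·BCA·BCA·CCB·CCB·A·A·CCB·BCA
    A ↦ BCA
    B ↦ A
    C ↦ CCB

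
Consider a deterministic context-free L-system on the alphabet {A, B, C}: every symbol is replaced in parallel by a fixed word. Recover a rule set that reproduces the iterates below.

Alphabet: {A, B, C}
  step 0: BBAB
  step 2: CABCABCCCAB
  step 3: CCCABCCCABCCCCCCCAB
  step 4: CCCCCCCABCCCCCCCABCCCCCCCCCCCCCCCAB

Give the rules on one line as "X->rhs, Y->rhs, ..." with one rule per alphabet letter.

  step 3 ⇒ step 4: CCCABCCCABCCCCCCCAB ⇒ CC·CC·CC·C·AB·CC·CC·CC·C·AB·CC·CC·CC·CC·CC·CC·CC·C·AB
    A ↦ C
    B ↦ AB
    C ↦ CC

A->C, B->AB, C->CC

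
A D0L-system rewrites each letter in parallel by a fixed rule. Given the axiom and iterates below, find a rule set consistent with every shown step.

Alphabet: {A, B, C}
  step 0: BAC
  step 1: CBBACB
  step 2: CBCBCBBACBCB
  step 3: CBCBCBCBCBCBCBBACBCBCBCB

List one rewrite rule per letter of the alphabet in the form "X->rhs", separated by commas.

A->BA, B->CB, C->CB

  step 2 ⇒ step 3: CBCBCBBACBCB ⇒ CB·CB·CB·CB·CB·CB·CB·BA·CB·CB·CB·CB
    A ↦ BA
    B ↦ CB
    C ↦ CB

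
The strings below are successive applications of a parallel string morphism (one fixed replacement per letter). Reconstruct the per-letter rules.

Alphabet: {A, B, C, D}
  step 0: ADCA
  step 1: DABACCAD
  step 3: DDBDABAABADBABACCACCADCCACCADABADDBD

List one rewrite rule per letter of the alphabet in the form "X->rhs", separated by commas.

  step 0 ⇒ step 1: ADCA ⇒ D·ABA·CCA·D
    A ↦ D
    C ↦ CCA
    D ↦ ABA
    B ↦ DB  (constrained at step 1)

A->D, B->DB, C->CCA, D->ABA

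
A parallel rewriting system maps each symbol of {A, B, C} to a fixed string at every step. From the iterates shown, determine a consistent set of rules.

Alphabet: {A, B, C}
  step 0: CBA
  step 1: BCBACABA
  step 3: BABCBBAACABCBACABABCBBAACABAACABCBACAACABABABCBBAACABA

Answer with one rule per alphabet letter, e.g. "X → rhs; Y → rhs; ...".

  step 0 ⇒ step 1: CBA ⇒ BCB·ACA·BA
    A ↦ BA
    B ↦ ACA
    C ↦ BCB

A->BA, B->ACA, C->BCB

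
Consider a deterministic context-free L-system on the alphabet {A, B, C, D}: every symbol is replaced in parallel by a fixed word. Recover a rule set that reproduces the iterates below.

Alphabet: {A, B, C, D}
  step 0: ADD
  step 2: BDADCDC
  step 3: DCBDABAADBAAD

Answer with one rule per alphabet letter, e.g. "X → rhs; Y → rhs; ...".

A->DA, B->DC, C->AAD, D->B

  step 2 ⇒ step 3: BDADCDC ⇒ DC·B·DA·B·AAD·B·AAD
    A ↦ DA
    B ↦ DC
    C ↦ AAD
    D ↦ B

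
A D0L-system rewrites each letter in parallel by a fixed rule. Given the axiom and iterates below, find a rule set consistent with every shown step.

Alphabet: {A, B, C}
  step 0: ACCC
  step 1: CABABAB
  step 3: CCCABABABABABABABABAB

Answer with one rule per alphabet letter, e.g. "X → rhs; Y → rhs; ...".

A->C, B->CC, C->AB

  step 0 ⇒ step 1: ACCC ⇒ C·AB·AB·AB
    A ↦ C
    C ↦ AB
    B ↦ CC  (constrained at step 1)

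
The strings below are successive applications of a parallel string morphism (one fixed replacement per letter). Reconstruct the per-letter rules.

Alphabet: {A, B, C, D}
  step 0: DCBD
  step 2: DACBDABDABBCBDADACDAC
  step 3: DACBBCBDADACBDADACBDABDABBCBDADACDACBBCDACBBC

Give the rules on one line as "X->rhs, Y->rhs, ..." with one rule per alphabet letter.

  step 2 ⇒ step 3: DACBDABDABBCBDADACDAC ⇒ DA·C·BBC·BDA·DA·C·BDA·DA·C·BDA·BDA·BBC·BDA·DA·C·DA·C·BBC·DA·C·BBC
    A ↦ C
    B ↦ BDA
    C ↦ BBC
    D ↦ DA

A->C, B->BDA, C->BBC, D->DA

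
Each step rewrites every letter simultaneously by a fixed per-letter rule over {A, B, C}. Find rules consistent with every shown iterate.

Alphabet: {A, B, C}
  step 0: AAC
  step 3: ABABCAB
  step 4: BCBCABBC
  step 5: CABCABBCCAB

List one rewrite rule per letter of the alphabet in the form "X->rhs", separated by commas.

  step 4 ⇒ step 5: BCBCABBC ⇒ C·AB·C·AB·B·C·C·AB
    A ↦ B
    B ↦ C
    C ↦ AB

A->B, B->C, C->AB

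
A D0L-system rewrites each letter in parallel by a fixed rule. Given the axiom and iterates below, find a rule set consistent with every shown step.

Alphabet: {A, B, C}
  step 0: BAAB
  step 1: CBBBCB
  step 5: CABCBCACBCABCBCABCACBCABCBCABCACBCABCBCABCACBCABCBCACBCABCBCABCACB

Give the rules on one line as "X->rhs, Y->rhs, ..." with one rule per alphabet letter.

A->B, B->CB, C->CA

  step 0 ⇒ step 1: BAAB ⇒ CB·B·B·CB
    A ↦ B
    B ↦ CB
    C ↦ CA  (constrained at step 1)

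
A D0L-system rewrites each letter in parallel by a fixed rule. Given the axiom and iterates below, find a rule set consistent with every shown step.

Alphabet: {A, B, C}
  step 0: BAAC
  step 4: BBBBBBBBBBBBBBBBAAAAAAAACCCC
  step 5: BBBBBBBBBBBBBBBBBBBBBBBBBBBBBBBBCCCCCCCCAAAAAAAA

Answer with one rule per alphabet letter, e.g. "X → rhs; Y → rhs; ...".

A->C, B->BB, C->AA

  step 4 ⇒ step 5: BBBBBBBBBBBBBBBBAAAAAAAACCCC ⇒ BB·BB·BB·BB·BB·BB·BB·BB·BB·BB·BB·BB·BB·BB·BB·BB·C·C·C·C·C·C·C·C·AA·AA·AA·AA
    A ↦ C
    B ↦ BB
    C ↦ AA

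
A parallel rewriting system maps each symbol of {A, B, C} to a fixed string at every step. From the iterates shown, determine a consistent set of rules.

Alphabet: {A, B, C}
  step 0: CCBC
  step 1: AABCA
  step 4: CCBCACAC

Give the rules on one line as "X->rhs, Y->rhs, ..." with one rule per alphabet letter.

  step 0 ⇒ step 1: CCBC ⇒ A·A·BC·A
    B ↦ BC
    C ↦ A
    A ↦ C  (constrained at step 1)

A->C, B->BC, C->A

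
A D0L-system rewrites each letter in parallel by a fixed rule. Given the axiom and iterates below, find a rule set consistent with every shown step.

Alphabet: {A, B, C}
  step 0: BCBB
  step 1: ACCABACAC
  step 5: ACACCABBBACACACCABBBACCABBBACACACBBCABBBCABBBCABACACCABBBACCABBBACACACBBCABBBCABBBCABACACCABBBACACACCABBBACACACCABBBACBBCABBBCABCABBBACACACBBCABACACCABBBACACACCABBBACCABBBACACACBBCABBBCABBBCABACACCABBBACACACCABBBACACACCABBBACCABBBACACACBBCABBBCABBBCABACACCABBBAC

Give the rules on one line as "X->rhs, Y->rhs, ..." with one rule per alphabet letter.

A->BB, B->AC, C->CAB

  step 0 ⇒ step 1: BCBB ⇒ AC·CAB·AC·AC
    B ↦ AC
    C ↦ CAB
    A ↦ BB  (constrained at step 1)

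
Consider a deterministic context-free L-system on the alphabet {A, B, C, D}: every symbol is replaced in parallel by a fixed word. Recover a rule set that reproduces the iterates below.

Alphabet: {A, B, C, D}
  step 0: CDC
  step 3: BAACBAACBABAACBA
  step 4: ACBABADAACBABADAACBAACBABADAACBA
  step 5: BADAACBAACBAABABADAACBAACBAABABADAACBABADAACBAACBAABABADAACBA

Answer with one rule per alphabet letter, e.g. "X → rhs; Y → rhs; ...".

  step 4 ⇒ step 5: ACBABADAACBABADAACBAACBABADAACBA ⇒ BA·DA·AC·BA·AC·BA·A·BA·BA·DA·AC·BA·AC·BA·A·BA·BA·DA·AC·BA·BA·DA·AC·BA·AC·BA·A·BA·BA·DA·AC·BA
    A ↦ BA
    B ↦ AC
    C ↦ DA
    D ↦ A

A->BA, B->AC, C->DA, D->A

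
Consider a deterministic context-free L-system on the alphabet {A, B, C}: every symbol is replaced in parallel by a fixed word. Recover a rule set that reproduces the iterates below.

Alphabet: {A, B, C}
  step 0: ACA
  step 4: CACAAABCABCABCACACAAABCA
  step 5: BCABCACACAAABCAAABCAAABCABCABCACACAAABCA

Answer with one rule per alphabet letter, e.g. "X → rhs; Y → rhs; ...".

  step 4 ⇒ step 5: CACAAABCABCABCACACAAABCA ⇒ B·CA·B·CA·CA·CA·AA·B·CA·AA·B·CA·AA·B·CA·B·CA·B·CA·CA·CA·AA·B·CA
    A ↦ CA
    B ↦ AA
    C ↦ B

A->CA, B->AA, C->B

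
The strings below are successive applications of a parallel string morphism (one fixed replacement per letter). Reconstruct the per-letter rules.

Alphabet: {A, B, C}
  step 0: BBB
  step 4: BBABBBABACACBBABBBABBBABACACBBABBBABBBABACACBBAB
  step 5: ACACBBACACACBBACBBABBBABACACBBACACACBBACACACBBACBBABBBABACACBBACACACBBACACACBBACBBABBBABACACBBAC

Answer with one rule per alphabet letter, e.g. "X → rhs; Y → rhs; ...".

A->BB, B->AC, C->AB

  step 4 ⇒ step 5: BBABBBABACACBBABBBABBBABACACBBABBBABBBABACACBBAB ⇒ AC·AC·BB·AC·AC·AC·BB·AC·BB·AB·BB·AB·AC·AC·BB·AC·AC·AC·BB·AC·AC·AC·BB·AC·BB·AB·BB·AB·AC·AC·BB·AC·AC·AC·BB·AC·AC·AC·BB·AC·BB·AB·BB·AB·AC·AC·BB·AC
    A ↦ BB
    B ↦ AC
    C ↦ AB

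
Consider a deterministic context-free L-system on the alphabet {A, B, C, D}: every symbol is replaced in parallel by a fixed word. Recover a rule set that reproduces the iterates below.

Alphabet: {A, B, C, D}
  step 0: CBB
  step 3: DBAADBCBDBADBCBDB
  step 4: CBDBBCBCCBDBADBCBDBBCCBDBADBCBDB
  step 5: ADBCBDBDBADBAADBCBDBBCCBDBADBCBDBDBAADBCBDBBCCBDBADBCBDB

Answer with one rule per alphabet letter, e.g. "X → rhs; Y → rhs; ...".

  step 4 ⇒ step 5: CBDBBCBCCBDBADBCBDBBCCBDBADBCBDB ⇒ A·DB·CB·DB·DB·A·DB·A·A·DB·CB·DB·BC·CB·DB·A·DB·CB·DB·DB·A·A·DB·CB·DB·BC·CB·DB·A·DB·CB·DB
    A ↦ BC
    B ↦ DB
    C ↦ A
    D ↦ CB

A->BC, B->DB, C->A, D->CB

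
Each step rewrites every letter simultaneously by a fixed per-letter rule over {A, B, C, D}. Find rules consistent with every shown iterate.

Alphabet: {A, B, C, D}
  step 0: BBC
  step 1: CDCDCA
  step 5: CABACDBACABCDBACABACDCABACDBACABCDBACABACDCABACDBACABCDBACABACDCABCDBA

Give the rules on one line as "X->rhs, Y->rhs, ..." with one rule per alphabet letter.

A->BA, B->CD, C->CA, D->B

  step 0 ⇒ step 1: BBC ⇒ CD·CD·CA
    B ↦ CD
    C ↦ CA
    A ↦ BA  (constrained at step 1)
    D ↦ B  (constrained at step 1)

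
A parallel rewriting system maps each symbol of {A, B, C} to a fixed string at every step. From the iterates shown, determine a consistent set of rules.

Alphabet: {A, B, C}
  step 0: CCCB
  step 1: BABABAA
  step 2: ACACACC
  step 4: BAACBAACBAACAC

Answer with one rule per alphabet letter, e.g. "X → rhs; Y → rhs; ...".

A->C, B->A, C->BA

  step 1 ⇒ step 2: BABABAA ⇒ A·C·A·C·A·C·C
    A ↦ C
    B ↦ A
  step 0 ⇒ step 1: CCCB ⇒ BA·BA·BA·A
    C ↦ BA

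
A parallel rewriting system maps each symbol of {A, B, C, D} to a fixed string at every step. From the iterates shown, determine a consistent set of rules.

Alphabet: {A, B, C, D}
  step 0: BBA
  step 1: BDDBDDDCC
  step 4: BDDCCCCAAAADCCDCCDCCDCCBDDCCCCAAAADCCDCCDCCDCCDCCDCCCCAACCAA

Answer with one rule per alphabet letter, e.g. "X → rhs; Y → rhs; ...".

  step 0 ⇒ step 1: BBA ⇒ BDD·BDD·DCC
    A ↦ DCC
    B ↦ BDD
    C ↦ A  (constrained at step 1)
    D ↦ CC  (constrained at step 1)

A->DCC, B->BDD, C->A, D->CC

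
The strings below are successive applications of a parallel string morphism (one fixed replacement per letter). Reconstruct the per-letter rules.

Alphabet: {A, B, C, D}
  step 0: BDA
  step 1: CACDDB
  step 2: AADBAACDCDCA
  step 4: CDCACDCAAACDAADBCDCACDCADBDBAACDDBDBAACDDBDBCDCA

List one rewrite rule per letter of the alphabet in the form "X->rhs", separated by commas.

  step 1 ⇒ step 2: CACDDB ⇒ AA·DB·AA·CD·CD·CA
    A ↦ DB
    B ↦ CA
    C ↦ AA
    D ↦ CD

A->DB, B->CA, C->AA, D->CD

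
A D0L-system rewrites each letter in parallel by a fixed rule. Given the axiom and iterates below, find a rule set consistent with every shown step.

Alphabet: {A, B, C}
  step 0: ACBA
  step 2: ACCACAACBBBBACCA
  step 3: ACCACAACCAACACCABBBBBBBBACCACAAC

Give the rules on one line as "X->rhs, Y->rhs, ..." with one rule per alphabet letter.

A->AC, B->BB, C->CA

  step 2 ⇒ step 3: ACCACAACBBBBACCA ⇒ AC·CA·CA·AC·CA·AC·AC·CA·BB·BB·BB·BB·AC·CA·CA·AC
    A ↦ AC
    B ↦ BB
    C ↦ CA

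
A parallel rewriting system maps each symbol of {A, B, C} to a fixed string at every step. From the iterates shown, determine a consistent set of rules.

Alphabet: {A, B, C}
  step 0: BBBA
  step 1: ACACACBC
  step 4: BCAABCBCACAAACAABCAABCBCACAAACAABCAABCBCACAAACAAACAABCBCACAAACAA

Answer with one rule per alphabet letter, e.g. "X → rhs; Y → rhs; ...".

  step 0 ⇒ step 1: BBBA ⇒ AC·AC·AC·BC
    A ↦ BC
    B ↦ AC
    C ↦ AA  (constrained at step 1)

A->BC, B->AC, C->AA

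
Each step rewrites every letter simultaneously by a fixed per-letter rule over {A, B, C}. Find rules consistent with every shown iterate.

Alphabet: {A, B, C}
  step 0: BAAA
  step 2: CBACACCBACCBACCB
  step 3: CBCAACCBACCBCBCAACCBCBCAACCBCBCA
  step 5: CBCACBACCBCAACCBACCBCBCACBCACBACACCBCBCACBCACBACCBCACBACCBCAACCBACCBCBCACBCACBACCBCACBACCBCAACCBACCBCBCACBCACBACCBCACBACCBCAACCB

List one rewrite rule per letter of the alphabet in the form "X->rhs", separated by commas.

  step 2 ⇒ step 3: CBACACCBACCBACCB ⇒ CB·CA·AC·CB·AC·CB·CB·CA·AC·CB·CB·CA·AC·CB·CB·CA
    A ↦ AC
    B ↦ CA
    C ↦ CB

A->AC, B->CA, C->CB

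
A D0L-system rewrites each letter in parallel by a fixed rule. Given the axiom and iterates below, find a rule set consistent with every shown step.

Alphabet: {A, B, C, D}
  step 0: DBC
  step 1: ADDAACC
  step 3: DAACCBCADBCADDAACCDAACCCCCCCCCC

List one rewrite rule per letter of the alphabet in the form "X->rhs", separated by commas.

  step 0 ⇒ step 1: DBC ⇒ AD·DAA·CC
    B ↦ DAA
    C ↦ CC
    D ↦ AD
    A ↦ BC  (constrained at step 1)

A->BC, B->DAA, C->CC, D->AD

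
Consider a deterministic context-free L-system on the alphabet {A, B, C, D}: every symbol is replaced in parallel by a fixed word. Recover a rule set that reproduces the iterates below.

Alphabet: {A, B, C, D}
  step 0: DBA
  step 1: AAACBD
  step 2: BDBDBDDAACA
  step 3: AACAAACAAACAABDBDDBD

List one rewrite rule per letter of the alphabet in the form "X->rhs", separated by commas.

  step 2 ⇒ step 3: BDBDBDDAACA ⇒ AAC·A·AAC·A·AAC·A·A·BD·BD·D·BD
    A ↦ BD
    B ↦ AAC
    C ↦ D
    D ↦ A

A->BD, B->AAC, C->D, D->A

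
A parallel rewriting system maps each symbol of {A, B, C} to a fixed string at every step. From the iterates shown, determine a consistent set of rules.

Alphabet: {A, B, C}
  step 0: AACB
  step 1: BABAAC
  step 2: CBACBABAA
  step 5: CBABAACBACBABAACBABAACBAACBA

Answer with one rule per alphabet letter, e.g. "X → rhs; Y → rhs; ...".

A->BA, B->C, C->A

  step 1 ⇒ step 2: BABAAC ⇒ C·BA·C·BA·BA·A
    A ↦ BA
    B ↦ C
    C ↦ A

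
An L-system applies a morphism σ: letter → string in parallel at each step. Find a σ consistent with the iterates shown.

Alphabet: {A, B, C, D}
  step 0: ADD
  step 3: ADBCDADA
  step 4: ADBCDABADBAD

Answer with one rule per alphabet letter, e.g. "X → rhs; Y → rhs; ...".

A->AD, B->C, C->DA, D->B

  step 3 ⇒ step 4: ADBCDADA ⇒ AD·B·C·DA·B·AD·B·AD
    A ↦ AD
    B ↦ C
    C ↦ DA
    D ↦ B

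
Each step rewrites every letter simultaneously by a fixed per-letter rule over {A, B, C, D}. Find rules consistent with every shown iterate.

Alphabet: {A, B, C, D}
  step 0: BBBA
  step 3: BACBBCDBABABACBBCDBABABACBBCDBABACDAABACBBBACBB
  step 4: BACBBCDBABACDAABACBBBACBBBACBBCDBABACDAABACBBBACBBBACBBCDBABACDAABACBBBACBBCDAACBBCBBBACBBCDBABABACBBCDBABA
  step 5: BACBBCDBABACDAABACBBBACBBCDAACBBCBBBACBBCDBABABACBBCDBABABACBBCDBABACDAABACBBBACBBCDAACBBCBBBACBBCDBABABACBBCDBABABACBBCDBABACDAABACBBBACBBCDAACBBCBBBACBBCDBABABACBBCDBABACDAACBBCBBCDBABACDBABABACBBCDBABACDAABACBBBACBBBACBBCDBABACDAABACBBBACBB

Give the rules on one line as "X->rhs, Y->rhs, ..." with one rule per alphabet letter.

  step 4 ⇒ step 5: BACBBCDBABACDAABACBBBACBBBACBBCDBABACDAABACBBBACBBBACBBCDBABACDAABACBBBACBBCDAACBBCBBBACBBCDBABABACBBCDBABA ⇒ BA·CBB·CD·BA·BA·CD·AA·BA·CBB·BA·CBB·CD·AA·CBB·CBB·BA·CBB·CD·BA·BA·BA·CBB·CD·BA·BA·BA·CBB·CD·BA·BA·CD·AA·BA·CBB·BA·CBB·CD·AA·CBB·CBB·BA·CBB·CD·BA·BA·BA·CBB·CD·BA·BA·BA·CBB·CD·BA·BA·CD·AA·BA·CBB·BA·CBB·CD·AA·CBB·CBB·BA·CBB·CD·BA·BA·BA·CBB·CD·BA·BA·CD·AA·CBB·CBB·CD·BA·BA·CD·BA·BA·BA·CBB·CD·BA·BA·CD·AA·BA·CBB·BA·CBB·BA·CBB·CD·BA·BA·CD·AA·BA·CBB·BA·CBB
    A ↦ CBB
    B ↦ BA
    C ↦ CD
    D ↦ AA

A->CBB, B->BA, C->CD, D->AA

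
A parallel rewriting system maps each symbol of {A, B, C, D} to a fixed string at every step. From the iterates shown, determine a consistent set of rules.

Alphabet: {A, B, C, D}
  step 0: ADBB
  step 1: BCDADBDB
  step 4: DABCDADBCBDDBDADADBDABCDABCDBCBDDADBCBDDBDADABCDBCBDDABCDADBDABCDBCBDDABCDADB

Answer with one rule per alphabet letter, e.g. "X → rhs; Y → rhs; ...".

A->BC, B->DB, C->CBD, D->DA

  step 0 ⇒ step 1: ADBB ⇒ BC·DA·DB·DB
    A ↦ BC
    B ↦ DB
    D ↦ DA
    C ↦ CBD  (constrained at step 1)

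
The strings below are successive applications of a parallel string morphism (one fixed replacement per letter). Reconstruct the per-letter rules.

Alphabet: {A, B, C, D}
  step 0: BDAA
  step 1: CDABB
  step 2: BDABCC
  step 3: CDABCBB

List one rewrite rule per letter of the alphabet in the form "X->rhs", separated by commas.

A->B, B->C, C->B, D->DA

  step 2 ⇒ step 3: BDABCC ⇒ C·DA·B·C·B·B
    A ↦ B
    B ↦ C
    C ↦ B
    D ↦ DA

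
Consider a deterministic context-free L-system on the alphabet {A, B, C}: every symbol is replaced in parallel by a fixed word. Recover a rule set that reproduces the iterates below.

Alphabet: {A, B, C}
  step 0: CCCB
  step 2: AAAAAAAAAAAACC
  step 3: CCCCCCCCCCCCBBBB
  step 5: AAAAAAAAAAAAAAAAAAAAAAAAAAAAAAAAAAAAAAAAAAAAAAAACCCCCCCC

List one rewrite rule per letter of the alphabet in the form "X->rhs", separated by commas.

  step 2 ⇒ step 3: AAAAAAAAAAAACC ⇒ C·C·C·C·C·C·C·C·C·C·C·C·BB·BB
    A ↦ C
    C ↦ BB
    B ↦ AA  (constrained at step 0)

A->C, B->AA, C->BB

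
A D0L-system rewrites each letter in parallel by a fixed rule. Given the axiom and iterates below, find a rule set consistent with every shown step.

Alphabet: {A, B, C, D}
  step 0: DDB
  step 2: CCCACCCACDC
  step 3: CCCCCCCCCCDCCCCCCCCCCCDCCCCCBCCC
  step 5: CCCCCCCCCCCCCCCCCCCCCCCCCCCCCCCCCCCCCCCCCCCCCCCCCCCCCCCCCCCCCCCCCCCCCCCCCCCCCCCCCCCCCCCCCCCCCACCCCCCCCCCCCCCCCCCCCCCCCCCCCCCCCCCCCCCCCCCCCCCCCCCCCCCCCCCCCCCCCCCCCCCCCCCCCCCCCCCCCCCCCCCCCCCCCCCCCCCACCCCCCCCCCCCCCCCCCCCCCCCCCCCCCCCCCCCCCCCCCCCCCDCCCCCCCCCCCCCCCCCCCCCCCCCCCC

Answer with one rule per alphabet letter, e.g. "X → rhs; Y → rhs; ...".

  step 2 ⇒ step 3: CCCACCCACDC ⇒ CCC·CCC·CCC·CDC·CCC·CCC·CCC·CDC·CCC·CB·CCC
    A ↦ CDC
    C ↦ CCC
    D ↦ CB
    B ↦ A  (constrained at step 0)

A->CDC, B->A, C->CCC, D->CB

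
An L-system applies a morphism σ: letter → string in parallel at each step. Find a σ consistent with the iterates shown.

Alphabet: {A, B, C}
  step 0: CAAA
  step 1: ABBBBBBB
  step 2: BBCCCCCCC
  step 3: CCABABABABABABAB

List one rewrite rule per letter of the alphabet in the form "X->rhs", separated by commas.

  step 2 ⇒ step 3: BBCCCCCCC ⇒ C·C·AB·AB·AB·AB·AB·AB·AB
    B ↦ C
    C ↦ AB
  step 0 ⇒ step 1: CAAA ⇒ AB·BB·BB·BB
    A ↦ BB

A->BB, B->C, C->AB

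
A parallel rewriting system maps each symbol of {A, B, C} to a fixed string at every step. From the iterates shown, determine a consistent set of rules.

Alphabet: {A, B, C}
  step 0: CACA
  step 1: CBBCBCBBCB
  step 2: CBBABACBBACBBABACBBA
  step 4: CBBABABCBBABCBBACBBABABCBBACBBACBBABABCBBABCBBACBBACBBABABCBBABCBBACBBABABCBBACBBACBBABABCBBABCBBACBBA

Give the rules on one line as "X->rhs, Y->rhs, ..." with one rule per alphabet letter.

A->BCB, B->BA, C->CB

  step 1 ⇒ step 2: CBBCBCBBCB ⇒ CB·BA·BA·CB·BA·CB·BA·BA·CB·BA
    B ↦ BA
    C ↦ CB
  step 0 ⇒ step 1: CACA ⇒ CB·BCB·CB·BCB
    A ↦ BCB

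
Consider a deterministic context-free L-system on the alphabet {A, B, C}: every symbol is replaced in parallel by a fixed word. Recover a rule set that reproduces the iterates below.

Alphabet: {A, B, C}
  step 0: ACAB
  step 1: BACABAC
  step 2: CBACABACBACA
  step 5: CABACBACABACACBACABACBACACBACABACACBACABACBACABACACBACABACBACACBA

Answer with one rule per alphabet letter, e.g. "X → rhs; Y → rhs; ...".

  step 1 ⇒ step 2: BACABAC ⇒ C·BA·CA·BA·C·BA·CA
    A ↦ BA
    B ↦ C
    C ↦ CA

A->BA, B->C, C->CA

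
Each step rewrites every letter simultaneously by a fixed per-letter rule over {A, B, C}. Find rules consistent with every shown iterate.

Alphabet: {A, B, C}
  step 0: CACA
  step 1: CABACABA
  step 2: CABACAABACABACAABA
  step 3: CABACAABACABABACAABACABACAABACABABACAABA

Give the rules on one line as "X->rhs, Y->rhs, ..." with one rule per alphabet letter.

A->BA, B->CAA, C->CA

  step 2 ⇒ step 3: CABACAABACABACAABA ⇒ CA·BA·CAA·BA·CA·BA·BA·CAA·BA·CA·BA·CAA·BA·CA·BA·BA·CAA·BA
    A ↦ BA
    B ↦ CAA
    C ↦ CA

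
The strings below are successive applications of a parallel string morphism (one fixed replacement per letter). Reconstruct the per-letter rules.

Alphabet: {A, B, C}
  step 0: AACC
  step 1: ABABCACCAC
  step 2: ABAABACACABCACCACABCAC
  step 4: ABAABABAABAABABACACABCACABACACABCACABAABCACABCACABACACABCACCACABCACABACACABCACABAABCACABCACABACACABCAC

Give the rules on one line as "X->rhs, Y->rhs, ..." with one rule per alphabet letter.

  step 1 ⇒ step 2: ABABCACCAC ⇒ AB·A·AB·A·CAC·AB·CAC·CAC·AB·CAC
    A ↦ AB
    B ↦ A
    C ↦ CAC

A->AB, B->A, C->CAC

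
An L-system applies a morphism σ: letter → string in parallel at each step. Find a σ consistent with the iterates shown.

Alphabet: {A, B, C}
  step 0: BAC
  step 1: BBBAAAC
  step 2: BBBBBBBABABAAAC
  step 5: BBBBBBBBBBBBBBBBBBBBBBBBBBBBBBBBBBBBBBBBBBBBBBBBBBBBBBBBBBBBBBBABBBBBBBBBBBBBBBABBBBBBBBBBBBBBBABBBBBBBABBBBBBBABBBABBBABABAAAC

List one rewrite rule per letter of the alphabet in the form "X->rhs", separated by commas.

A->BA, B->BB, C->AAC

  step 1 ⇒ step 2: BBBAAAC ⇒ BB·BB·BB·BA·BA·BA·AAC
    A ↦ BA
    B ↦ BB
    C ↦ AAC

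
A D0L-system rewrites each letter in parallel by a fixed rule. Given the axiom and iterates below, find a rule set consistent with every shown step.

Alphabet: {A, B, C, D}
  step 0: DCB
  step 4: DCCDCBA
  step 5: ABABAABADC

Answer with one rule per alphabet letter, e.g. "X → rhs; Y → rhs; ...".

  step 4 ⇒ step 5: DCCDCBA ⇒ A·BA·BA·A·BA·D·C
    A ↦ C
    B ↦ D
    C ↦ BA
    D ↦ A

A->C, B->D, C->BA, D->A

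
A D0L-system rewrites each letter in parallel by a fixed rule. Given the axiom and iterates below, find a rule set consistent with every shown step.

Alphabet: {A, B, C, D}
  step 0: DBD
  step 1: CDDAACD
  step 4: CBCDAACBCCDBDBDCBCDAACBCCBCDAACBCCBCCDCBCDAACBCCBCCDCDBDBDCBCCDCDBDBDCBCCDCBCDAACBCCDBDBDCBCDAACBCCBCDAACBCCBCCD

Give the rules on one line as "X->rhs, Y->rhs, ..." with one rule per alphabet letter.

  step 0 ⇒ step 1: DBD ⇒ CD·DAA·CD
    B ↦ DAA
    D ↦ CD
    A ↦ BD  (constrained at step 1)
    C ↦ CBC  (constrained at step 1)

A->BD, B->DAA, C->CBC, D->CD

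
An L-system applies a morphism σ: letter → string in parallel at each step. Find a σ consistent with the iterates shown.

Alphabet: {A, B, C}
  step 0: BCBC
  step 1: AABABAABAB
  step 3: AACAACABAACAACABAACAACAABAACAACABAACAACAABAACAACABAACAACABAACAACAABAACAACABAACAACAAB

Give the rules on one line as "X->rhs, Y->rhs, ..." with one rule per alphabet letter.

A->AAC, B->AAB, C->AB

  step 0 ⇒ step 1: BCBC ⇒ AAB·AB·AAB·AB
    B ↦ AAB
    C ↦ AB
    A ↦ AAC  (constrained at step 1)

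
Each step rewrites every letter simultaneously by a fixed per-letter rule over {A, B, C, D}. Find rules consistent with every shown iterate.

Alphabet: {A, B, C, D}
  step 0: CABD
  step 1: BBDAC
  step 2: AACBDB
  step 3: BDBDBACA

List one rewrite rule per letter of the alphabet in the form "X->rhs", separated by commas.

A->BD, B->A, C->B, D->C

  step 2 ⇒ step 3: AACBDB ⇒ BD·BD·B·A·C·A
    A ↦ BD
    B ↦ A
    C ↦ B
    D ↦ C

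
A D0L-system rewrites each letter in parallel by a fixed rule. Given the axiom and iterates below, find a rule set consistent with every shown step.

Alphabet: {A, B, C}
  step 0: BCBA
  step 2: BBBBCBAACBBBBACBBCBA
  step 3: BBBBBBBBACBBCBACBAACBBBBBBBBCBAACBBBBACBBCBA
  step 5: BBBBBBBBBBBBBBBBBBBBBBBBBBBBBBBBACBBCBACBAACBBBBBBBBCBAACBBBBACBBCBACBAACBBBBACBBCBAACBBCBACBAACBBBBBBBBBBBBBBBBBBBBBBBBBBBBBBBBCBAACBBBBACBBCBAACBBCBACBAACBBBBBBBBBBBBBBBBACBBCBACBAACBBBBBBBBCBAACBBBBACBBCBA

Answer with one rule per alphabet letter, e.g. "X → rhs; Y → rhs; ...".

A->CBA, B->BB, C->AC

  step 2 ⇒ step 3: BBBBCBAACBBBBACBBCBA ⇒ BB·BB·BB·BB·AC·BB·CBA·CBA·AC·BB·BB·BB·BB·CBA·AC·BB·BB·AC·BB·CBA
    A ↦ CBA
    B ↦ BB
    C ↦ AC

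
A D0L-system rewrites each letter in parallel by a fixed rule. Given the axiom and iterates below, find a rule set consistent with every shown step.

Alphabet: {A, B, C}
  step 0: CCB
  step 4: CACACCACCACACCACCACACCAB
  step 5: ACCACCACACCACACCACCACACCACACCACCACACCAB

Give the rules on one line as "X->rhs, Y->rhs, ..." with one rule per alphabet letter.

  step 4 ⇒ step 5: CACACCACCACACCACCACACCAB ⇒ AC·C·AC·C·AC·AC·C·AC·AC·C·AC·C·AC·AC·C·AC·AC·C·AC·C·AC·AC·C·AB
    A ↦ C
    B ↦ AB
    C ↦ AC

A->C, B->AB, C->AC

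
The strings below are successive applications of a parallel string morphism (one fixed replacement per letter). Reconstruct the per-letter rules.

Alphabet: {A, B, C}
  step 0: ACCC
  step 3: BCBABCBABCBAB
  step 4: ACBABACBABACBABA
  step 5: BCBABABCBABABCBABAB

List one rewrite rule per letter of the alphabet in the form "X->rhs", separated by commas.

A->B, B->A, C->CB

  step 4 ⇒ step 5: ACBABACBABACBABA ⇒ B·CB·A·B·A·B·CB·A·B·A·B·CB·A·B·A·B
    A ↦ B
    B ↦ A
    C ↦ CB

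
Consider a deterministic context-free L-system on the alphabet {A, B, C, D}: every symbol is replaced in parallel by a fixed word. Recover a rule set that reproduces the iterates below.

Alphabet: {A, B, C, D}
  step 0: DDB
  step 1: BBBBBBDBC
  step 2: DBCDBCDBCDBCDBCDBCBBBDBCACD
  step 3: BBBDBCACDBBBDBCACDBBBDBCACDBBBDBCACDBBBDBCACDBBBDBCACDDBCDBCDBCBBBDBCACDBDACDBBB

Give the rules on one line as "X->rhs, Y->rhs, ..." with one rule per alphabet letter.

A->BD, B->DBC, C->ACD, D->BBB

  step 2 ⇒ step 3: DBCDBCDBCDBCDBCDBCBBBDBCACD ⇒ BBB·DBC·ACD·BBB·DBC·ACD·BBB·DBC·ACD·BBB·DBC·ACD·BBB·DBC·ACD·BBB·DBC·ACD·DBC·DBC·DBC·BBB·DBC·ACD·BD·ACD·BBB
    A ↦ BD
    B ↦ DBC
    C ↦ ACD
    D ↦ BBB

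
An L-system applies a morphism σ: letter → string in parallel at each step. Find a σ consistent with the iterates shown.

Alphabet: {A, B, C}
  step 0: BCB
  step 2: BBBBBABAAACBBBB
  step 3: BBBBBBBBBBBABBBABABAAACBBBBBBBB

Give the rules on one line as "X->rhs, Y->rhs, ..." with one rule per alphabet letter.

  step 2 ⇒ step 3: BBBBBABAAACBBBB ⇒ BB·BB·BB·BB·BB·BA·BB·BA·BA·BA·AAC·BB·BB·BB·BB
    A ↦ BA
    B ↦ BB
    C ↦ AAC

A->BA, B->BB, C->AAC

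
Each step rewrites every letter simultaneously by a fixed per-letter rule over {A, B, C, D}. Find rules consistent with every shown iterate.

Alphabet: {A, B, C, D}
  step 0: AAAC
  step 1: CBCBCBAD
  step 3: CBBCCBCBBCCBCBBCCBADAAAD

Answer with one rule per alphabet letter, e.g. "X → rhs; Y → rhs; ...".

A->CB, B->A, C->AD, D->BC

  step 0 ⇒ step 1: AAAC ⇒ CB·CB·CB·AD
    A ↦ CB
    C ↦ AD
    B ↦ A  (constrained at step 1)
    D ↦ BC  (constrained at step 1)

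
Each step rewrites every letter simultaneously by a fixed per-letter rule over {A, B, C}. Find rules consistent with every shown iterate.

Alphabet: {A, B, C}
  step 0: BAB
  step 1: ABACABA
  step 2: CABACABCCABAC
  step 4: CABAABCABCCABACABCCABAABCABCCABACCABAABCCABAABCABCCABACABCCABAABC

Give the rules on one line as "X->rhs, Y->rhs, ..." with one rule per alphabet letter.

A->C, B->ABA, C->ABC

  step 1 ⇒ step 2: ABACABA ⇒ C·ABA·C·ABC·C·ABA·C
    A ↦ C
    B ↦ ABA
    C ↦ ABC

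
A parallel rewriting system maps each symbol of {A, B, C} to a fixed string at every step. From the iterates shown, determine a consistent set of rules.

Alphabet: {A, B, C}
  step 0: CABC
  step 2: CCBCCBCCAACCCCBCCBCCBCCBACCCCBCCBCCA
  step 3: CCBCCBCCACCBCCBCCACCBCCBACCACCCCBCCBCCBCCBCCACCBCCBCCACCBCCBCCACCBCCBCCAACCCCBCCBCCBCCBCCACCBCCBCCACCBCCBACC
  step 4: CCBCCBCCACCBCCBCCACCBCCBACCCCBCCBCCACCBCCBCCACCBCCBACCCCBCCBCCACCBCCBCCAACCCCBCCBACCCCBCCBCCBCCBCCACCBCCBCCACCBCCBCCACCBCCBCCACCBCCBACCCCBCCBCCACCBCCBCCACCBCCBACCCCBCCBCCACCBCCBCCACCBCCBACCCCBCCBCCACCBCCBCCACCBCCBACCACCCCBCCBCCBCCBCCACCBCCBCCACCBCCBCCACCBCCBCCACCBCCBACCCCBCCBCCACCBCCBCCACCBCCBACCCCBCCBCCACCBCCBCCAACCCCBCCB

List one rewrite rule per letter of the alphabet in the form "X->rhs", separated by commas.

  step 3 ⇒ step 4: CCBCCBCCACCBCCBCCACCBCCBACCACCCCBCCBCCBCCBCCACCBCCBCCACCBCCBCCACCBCCBCCAACCCCBCCBCCBCCBCCACCBCCBCCACCBCCBACC ⇒ CCB·CCB·CCA·CCB·CCB·CCA·CCB·CCB·ACC·CCB·CCB·CCA·CCB·CCB·CCA·CCB·CCB·ACC·CCB·CCB·CCA·CCB·CCB·CCA·ACC·CCB·CCB·ACC·CCB·CCB·CCB·CCB·CCA·CCB·CCB·CCA·CCB·CCB·CCA·CCB·CCB·CCA·CCB·CCB·ACC·CCB·CCB·CCA·CCB·CCB·CCA·CCB·CCB·ACC·CCB·CCB·CCA·CCB·CCB·CCA·CCB·CCB·ACC·CCB·CCB·CCA·CCB·CCB·CCA·CCB·CCB·ACC·ACC·CCB·CCB·CCB·CCB·CCA·CCB·CCB·CCA·CCB·CCB·CCA·CCB·CCB·CCA·CCB·CCB·ACC·CCB·CCB·CCA·CCB·CCB·CCA·CCB·CCB·ACC·CCB·CCB·CCA·CCB·CCB·CCA·ACC·CCB·CCB
    A ↦ ACC
    B ↦ CCA
    C ↦ CCB

A->ACC, B->CCA, C->CCB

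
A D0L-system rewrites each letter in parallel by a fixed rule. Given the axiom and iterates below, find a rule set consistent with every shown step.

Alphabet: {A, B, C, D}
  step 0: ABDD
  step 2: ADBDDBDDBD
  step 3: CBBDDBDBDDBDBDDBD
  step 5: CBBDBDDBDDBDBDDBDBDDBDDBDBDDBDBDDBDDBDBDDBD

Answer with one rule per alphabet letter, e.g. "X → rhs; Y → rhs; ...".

A->CB, B->D, C->A, D->BD

  step 2 ⇒ step 3: ADBDDBDDBD ⇒ CB·BD·D·BD·BD·D·BD·BD·D·BD
    A ↦ CB
    B ↦ D
    D ↦ BD
    C ↦ A  (constrained at step 3)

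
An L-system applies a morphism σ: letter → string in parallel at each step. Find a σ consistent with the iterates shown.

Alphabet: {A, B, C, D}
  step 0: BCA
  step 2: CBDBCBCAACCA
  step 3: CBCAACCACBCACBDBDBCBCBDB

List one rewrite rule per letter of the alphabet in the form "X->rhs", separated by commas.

A->DB, B->CA, C->CB, D->AC

  step 2 ⇒ step 3: CBDBCBCAACCA ⇒ CB·CA·AC·CA·CB·CA·CB·DB·DB·CB·CB·DB
    A ↦ DB
    B ↦ CA
    C ↦ CB
    D ↦ AC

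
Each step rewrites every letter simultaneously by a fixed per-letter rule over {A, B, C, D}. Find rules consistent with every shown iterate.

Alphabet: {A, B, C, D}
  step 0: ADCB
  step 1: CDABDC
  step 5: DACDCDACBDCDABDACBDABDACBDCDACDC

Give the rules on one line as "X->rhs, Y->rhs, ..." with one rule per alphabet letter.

  step 0 ⇒ step 1: ADCB ⇒ C·DA·B·DC
    A ↦ C
    B ↦ DC
    C ↦ B
    D ↦ DA

A->C, B->DC, C->B, D->DA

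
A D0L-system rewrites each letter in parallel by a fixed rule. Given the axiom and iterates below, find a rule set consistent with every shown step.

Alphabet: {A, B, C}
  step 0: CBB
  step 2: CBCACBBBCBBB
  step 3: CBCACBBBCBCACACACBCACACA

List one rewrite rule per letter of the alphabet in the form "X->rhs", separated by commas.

  step 2 ⇒ step 3: CBCACBBBCBBB ⇒ CB·CA·CB·BB·CB·CA·CA·CA·CB·CA·CA·CA
    A ↦ BB
    B ↦ CA
    C ↦ CB

A->BB, B->CA, C->CB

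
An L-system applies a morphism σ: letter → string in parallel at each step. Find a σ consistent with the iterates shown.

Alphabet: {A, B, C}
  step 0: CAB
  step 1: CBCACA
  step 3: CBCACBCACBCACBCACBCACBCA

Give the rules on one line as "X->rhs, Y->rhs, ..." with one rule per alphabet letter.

  step 0 ⇒ step 1: CAB ⇒ CB·CA·CA
    A ↦ CA
    B ↦ CA
    C ↦ CB

A->CA, B->CA, C->CB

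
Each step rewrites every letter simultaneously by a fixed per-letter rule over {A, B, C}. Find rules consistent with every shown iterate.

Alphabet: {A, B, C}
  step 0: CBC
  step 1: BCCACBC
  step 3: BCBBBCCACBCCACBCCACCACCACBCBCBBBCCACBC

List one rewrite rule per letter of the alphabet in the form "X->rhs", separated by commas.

  step 0 ⇒ step 1: CBC ⇒ BC·CAC·BC
    B ↦ CAC
    C ↦ BC
    A ↦ BB  (constrained at step 1)

A->BB, B->CAC, C->BC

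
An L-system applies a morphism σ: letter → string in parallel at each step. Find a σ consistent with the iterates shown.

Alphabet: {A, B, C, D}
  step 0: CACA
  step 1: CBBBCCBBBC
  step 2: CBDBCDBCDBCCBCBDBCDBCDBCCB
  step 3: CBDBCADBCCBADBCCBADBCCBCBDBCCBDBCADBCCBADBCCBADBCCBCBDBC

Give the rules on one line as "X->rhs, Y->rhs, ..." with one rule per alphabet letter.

  step 2 ⇒ step 3: CBDBCDBCDBCCBCBDBCDBCDBCCB ⇒ CB·DBC·A·DBC·CB·A·DBC·CB·A·DBC·CB·CB·DBC·CB·DBC·A·DBC·CB·A·DBC·CB·A·DBC·CB·CB·DBC
    B ↦ DBC
    C ↦ CB
    D ↦ A
  step 0 ⇒ step 1: CACA ⇒ CB·BBC·CB·BBC
    A ↦ BBC

A->BBC, B->DBC, C->CB, D->A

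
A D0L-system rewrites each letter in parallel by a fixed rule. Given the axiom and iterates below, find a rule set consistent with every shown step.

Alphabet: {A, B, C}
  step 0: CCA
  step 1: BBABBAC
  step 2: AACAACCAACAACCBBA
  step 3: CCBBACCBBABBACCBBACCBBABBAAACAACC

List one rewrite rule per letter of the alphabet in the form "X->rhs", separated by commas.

  step 2 ⇒ step 3: AACAACCAACAACCBBA ⇒ C·C·BBA·C·C·BBA·BBA·C·C·BBA·C·C·BBA·BBA·AAC·AAC·C
    A ↦ C
    B ↦ AAC
    C ↦ BBA

A->C, B->AAC, C->BBA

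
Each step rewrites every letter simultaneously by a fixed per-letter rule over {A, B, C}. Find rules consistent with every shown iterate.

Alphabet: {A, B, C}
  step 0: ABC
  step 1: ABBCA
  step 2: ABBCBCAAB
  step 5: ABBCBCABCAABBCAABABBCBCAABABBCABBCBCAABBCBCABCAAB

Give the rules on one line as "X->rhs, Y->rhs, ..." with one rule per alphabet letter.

  step 1 ⇒ step 2: ABBCA ⇒ AB·BC·BC·A·AB
    A ↦ AB
    B ↦ BC
    C ↦ A

A->AB, B->BC, C->A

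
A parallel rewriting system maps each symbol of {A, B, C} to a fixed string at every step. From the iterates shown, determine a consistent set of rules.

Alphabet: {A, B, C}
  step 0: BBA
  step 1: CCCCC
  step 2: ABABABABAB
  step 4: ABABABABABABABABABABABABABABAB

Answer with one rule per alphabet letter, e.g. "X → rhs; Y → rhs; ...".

  step 1 ⇒ step 2: CCCCC ⇒ AB·AB·AB·AB·AB
    C ↦ AB
  step 0 ⇒ step 1: BBA ⇒ CC·CC·C
    A ↦ C
  step 0 ⇒ step 1: BBA ⇒ CC·CC·C
    B ↦ CC

A->C, B->CC, C->AB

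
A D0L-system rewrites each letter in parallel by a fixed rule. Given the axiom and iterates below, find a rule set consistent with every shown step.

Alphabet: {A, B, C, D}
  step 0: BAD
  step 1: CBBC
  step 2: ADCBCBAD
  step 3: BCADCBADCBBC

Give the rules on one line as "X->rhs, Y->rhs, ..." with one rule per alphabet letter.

  step 2 ⇒ step 3: ADCBCBAD ⇒ B·C·AD·CB·AD·CB·B·C
    A ↦ B
    B ↦ CB
    C ↦ AD
    D ↦ C

A->B, B->CB, C->AD, D->C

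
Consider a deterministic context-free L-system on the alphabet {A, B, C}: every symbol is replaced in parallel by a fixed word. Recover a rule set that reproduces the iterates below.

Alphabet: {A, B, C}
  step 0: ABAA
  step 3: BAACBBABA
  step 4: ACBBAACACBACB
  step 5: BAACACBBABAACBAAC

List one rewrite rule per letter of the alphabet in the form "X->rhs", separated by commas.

  step 4 ⇒ step 5: ACBBAACACBACB ⇒ B·A·AC·AC·B·B·A·B·A·AC·B·A·AC
    A ↦ B
    B ↦ AC
    C ↦ A

A->B, B->AC, C->A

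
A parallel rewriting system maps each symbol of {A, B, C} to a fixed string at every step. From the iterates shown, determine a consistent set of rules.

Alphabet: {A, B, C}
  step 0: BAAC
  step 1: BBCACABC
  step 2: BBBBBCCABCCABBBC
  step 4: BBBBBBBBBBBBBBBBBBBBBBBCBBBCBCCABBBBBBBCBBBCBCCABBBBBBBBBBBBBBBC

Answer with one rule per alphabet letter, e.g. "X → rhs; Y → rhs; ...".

A->CA, B->BB, C->BC

  step 1 ⇒ step 2: BBCACABC ⇒ BB·BB·BC·CA·BC·CA·BB·BC
    A ↦ CA
    B ↦ BB
    C ↦ BC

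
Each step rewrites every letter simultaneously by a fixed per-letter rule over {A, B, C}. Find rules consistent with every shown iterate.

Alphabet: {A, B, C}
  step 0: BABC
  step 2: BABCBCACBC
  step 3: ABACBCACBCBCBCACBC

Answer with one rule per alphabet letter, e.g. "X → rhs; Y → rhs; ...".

A->B, B->A, C->CBC

  step 2 ⇒ step 3: BABCBCACBC ⇒ A·B·A·CBC·A·CBC·B·CBC·A·CBC
    A ↦ B
    B ↦ A
    C ↦ CBC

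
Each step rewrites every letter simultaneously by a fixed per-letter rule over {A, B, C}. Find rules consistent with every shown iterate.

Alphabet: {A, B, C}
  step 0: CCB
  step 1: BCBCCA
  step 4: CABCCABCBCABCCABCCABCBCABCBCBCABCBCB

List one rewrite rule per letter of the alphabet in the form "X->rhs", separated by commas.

  step 0 ⇒ step 1: CCB ⇒ BC·BC·CA
    B ↦ CA
    C ↦ BC
    A ↦ B  (constrained at step 1)

A->B, B->CA, C->BC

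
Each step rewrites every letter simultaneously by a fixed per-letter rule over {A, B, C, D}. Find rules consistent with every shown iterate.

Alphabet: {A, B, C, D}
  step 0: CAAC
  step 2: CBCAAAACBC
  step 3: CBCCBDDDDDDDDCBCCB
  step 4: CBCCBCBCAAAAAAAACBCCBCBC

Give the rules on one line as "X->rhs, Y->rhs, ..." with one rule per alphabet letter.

  step 3 ⇒ step 4: CBCCBDDDDDDDDCBCCB ⇒ CB·C·CB·CB·C·A·A·A·A·A·A·A·A·CB·C·CB·CB·C
    B ↦ C
    C ↦ CB
    D ↦ A
  step 2 ⇒ step 3: CBCAAAACBC ⇒ CB·C·CB·DD·DD·DD·DD·CB·C·CB
    A ↦ DD

A->DD, B->C, C->CB, D->A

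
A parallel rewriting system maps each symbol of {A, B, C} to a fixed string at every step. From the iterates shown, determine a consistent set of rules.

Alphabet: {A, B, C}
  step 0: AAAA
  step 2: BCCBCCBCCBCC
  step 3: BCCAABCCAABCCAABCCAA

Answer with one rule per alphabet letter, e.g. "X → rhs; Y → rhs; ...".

  step 2 ⇒ step 3: BCCBCCBCCBCC ⇒ BCC·A·A·BCC·A·A·BCC·A·A·BCC·A·A
    B ↦ BCC
    C ↦ A
    A ↦ B  (constrained at step 0)

A->B, B->BCC, C->A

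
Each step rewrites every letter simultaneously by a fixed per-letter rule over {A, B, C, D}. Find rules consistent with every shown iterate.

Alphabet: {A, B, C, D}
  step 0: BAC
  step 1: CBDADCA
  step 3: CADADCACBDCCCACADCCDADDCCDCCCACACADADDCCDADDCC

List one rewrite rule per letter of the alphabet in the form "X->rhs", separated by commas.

  step 0 ⇒ step 1: BAC ⇒ CB·DAD·CA
    A ↦ DAD
    B ↦ CB
    C ↦ CA
    D ↦ DCC  (constrained at step 1)

A->DAD, B->CB, C->CA, D->DCC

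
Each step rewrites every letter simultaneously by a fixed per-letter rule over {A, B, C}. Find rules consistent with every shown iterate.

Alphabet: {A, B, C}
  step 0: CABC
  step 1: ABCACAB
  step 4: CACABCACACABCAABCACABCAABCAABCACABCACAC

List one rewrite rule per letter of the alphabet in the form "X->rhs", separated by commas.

A->CA, B->C, C->AB

  step 0 ⇒ step 1: CABC ⇒ AB·CA·C·AB
    A ↦ CA
    B ↦ C
    C ↦ AB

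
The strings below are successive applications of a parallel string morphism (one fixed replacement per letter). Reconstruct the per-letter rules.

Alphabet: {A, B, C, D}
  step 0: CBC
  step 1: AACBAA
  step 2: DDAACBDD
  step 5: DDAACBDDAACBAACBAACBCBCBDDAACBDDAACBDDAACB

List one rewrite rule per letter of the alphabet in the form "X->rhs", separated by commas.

  step 1 ⇒ step 2: AACBAA ⇒ D·D·AA·CB·D·D
    A ↦ D
    B ↦ CB
    C ↦ AA
    D ↦ CB  (constrained at step 2)

A->D, B->CB, C->AA, D->CB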